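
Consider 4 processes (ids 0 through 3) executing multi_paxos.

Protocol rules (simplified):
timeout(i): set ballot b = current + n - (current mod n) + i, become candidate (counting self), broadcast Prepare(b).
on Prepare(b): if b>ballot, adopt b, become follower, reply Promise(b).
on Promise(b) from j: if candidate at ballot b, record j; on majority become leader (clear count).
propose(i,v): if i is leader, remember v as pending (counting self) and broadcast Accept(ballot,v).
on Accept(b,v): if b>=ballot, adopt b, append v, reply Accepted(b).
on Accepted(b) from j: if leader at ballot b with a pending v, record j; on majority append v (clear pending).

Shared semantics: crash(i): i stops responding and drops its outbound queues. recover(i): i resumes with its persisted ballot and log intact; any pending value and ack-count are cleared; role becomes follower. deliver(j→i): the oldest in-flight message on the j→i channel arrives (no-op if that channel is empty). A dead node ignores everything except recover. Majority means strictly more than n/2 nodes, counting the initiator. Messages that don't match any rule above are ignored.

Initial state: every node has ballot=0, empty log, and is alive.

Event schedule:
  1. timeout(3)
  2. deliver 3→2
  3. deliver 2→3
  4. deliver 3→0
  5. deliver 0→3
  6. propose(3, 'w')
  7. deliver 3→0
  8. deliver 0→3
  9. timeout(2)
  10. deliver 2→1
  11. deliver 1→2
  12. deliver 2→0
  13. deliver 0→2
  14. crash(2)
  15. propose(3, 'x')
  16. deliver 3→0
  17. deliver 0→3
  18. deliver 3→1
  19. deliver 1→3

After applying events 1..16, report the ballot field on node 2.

e1 timeout(3): 3[cand,b=7,-]
e2 deliver 3→2: 2[foll,b=7,-]
e3 deliver 2→3: ·
e4 deliver 3→0: 0[foll,b=7,-]
e5 deliver 0→3: 3[lead,b=7,-]
e6 propose(3,'w'): ·
e7 deliver 3→0: 0[foll,b=7,w]
e8 deliver 0→3: ·
e9 timeout(2): 2[cand,b=10,-]
e10 deliver 2→1: 1[foll,b=10,-]
e11 deliver 1→2: ·
e12 deliver 2→0: 0[foll,b=10,w]
e13 deliver 0→2: 2[lead,b=10,-]
e14 crash(2): 2[✗lead,b=10,-]
e15 propose(3,'x'): ·
e16 deliver 3→0: ·

10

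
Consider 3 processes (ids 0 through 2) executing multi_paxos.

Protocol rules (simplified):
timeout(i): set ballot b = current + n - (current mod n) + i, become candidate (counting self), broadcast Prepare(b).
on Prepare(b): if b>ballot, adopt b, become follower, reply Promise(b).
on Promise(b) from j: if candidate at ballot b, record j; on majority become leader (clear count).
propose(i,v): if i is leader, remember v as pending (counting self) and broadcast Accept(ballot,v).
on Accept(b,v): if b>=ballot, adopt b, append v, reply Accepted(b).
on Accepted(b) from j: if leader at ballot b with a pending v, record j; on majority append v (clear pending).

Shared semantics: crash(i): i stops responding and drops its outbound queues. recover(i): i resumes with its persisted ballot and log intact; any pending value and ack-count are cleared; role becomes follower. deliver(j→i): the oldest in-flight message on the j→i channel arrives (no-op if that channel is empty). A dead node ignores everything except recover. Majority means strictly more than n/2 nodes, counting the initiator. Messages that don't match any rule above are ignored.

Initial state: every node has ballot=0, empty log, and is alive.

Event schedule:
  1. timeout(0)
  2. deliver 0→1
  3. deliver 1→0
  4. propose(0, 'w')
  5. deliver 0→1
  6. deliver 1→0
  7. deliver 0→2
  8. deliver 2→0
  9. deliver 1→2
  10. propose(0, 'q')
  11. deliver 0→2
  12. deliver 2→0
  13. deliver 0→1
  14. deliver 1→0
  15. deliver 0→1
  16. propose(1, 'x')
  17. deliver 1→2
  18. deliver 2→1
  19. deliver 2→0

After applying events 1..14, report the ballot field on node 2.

1. timeout(0):  <0:cand b3 ->
2. deliver 0→1:  <1:foll b3 ->
3. deliver 1→0:  <0:lead b3 ->
4. propose(0,'w'):  nop
5. deliver 0→1:  <1:foll b3 w>
6. deliver 1→0:  <0:lead b3 w>
7. deliver 0→2:  <2:foll b3 ->
8. deliver 2→0:  nop
9. deliver 1→2:  nop
10. propose(0,'q'):  nop
11. deliver 0→2:  <2:foll b3 w>
12. deliver 2→0:  <0:lead b3 w,q>
13. deliver 0→1:  <1:foll b3 w,q>
14. deliver 1→0:  nop

3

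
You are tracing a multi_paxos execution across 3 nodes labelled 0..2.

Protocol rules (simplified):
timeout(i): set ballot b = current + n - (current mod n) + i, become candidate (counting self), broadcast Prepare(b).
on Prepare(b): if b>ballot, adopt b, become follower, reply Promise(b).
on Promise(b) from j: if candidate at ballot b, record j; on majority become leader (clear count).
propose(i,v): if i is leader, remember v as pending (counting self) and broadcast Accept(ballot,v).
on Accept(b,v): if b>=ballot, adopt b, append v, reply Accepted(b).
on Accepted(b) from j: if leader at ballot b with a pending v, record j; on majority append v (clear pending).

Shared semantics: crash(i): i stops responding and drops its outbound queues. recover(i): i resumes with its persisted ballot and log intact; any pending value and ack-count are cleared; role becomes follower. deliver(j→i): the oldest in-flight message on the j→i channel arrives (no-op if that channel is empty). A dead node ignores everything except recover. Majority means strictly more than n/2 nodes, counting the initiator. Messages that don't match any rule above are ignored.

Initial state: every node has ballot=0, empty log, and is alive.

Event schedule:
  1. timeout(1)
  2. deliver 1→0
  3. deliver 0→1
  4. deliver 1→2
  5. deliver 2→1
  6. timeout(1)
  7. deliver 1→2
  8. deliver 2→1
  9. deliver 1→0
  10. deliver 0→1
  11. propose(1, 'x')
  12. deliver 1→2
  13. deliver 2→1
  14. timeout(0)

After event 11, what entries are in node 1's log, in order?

1. timeout(1):  <1:cand b4 ->
2. deliver 1→0:  <0:foll b4 ->
3. deliver 0→1:  <1:lead b4 ->
4. deliver 1→2:  <2:foll b4 ->
5. deliver 2→1:  nop
6. timeout(1):  <1:cand b7 ->
7. deliver 1→2:  <2:foll b7 ->
8. deliver 2→1:  <1:lead b7 ->
9. deliver 1→0:  <0:foll b7 ->
10. deliver 0→1:  nop
11. propose(1,'x'):  nop

empty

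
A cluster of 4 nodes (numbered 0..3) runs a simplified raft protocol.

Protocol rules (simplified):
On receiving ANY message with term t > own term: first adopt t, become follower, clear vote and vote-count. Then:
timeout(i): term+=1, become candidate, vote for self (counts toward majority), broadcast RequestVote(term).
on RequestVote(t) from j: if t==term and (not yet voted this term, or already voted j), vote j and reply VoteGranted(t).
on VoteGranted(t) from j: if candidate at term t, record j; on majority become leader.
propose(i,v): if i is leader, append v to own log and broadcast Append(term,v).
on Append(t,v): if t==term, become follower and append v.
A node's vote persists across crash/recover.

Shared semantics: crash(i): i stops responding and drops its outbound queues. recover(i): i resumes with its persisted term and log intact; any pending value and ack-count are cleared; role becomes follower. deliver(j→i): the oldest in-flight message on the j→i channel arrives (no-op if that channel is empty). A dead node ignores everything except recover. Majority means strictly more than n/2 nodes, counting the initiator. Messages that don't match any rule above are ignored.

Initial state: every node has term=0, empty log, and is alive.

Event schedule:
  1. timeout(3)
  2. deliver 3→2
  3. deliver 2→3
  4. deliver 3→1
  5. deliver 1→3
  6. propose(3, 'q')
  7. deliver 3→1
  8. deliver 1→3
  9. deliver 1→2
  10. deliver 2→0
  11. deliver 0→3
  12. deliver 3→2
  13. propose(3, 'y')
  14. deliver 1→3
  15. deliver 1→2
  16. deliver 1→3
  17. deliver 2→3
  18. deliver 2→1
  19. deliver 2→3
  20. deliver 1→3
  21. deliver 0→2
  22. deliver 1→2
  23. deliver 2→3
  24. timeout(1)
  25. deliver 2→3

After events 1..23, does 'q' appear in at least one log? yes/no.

yes

e1 timeout(3): 3[cand,t=1,-]
e2 deliver 3→2: 2[foll,t=1,-]
e3 deliver 2→3: ·
e4 deliver 3→1: 1[foll,t=1,-]
e5 deliver 1→3: 3[lead,t=1,-]
e6 propose(3,'q'): 3[lead,t=1,q]
e7 deliver 3→1: 1[foll,t=1,q]
e8 deliver 1→3: ·
e9 deliver 1→2: ·
e10 deliver 2→0: ·
e11 deliver 0→3: ·
e12 deliver 3→2: 2[foll,t=1,q]
e13 propose(3,'y'): 3[lead,t=1,q,y]
e14 deliver 1→3: ·
e15 deliver 1→2: ·
e16 deliver 1→3: ·
e17 deliver 2→3: ·
e18 deliver 2→1: ·
e19 deliver 2→3: ·
e20 deliver 1→3: ·
e21 deliver 0→2: ·
e22 deliver 1→2: ·
e23 deliver 2→3: ·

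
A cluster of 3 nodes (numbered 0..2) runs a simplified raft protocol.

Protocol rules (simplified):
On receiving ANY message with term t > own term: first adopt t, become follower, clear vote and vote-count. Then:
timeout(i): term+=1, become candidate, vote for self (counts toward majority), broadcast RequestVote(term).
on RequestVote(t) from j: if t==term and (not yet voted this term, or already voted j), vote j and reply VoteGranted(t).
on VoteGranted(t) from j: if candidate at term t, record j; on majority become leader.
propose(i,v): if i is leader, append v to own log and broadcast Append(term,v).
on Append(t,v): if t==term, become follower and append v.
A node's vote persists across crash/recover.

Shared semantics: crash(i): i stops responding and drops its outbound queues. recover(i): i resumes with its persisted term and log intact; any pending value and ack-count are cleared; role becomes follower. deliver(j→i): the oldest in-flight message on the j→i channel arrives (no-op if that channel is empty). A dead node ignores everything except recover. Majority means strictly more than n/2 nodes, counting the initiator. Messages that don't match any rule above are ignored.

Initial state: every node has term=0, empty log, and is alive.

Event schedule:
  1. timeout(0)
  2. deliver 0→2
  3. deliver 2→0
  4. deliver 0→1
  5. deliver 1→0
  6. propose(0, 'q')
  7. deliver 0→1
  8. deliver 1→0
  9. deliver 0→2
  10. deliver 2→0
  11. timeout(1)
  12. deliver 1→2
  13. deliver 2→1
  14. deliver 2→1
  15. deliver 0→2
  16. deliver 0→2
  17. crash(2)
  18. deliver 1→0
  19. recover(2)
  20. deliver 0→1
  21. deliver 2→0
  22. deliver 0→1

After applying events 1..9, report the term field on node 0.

step 1 timeout(0): 0={cand,t=1,log=-}
step 2 deliver 0→2: 2={foll,t=1,log=-}
step 3 deliver 2→0: 0={lead,t=1,log=-}
step 4 deliver 0→1: 1={foll,t=1,log=-}
step 5 deliver 1→0: —
step 6 propose(0,'q'): 0={lead,t=1,log=q}
step 7 deliver 0→1: 1={foll,t=1,log=q}
step 8 deliver 1→0: —
step 9 deliver 0→2: 2={foll,t=1,log=q}

1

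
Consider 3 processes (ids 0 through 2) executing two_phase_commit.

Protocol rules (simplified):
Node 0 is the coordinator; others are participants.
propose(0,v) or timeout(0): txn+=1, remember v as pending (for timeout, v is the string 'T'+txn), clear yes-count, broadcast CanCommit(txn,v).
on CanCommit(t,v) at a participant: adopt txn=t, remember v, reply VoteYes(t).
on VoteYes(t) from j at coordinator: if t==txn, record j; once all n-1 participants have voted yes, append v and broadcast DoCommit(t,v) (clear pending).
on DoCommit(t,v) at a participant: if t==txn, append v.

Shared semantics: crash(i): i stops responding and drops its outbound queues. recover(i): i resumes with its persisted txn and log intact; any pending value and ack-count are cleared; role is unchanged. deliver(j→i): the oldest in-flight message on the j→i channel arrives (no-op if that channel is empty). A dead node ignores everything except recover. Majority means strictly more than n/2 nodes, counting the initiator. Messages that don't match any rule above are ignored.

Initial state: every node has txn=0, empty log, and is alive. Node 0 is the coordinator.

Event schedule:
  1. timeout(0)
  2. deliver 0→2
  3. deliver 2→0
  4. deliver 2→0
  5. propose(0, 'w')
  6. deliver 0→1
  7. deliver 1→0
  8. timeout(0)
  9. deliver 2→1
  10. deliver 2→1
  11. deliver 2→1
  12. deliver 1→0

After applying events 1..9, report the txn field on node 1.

1

[1] timeout(0) → N0(coor t1 [-])
[2] deliver 0→2 → N2(part t1 [-])
[3] deliver 2→0 → ∅
[4] deliver 2→0 → ∅
[5] propose(0,'w') → N0(coor t2 [-])
[6] deliver 0→1 → N1(part t1 [-])
[7] deliver 1→0 → ∅
[8] timeout(0) → N0(coor t3 [-])
[9] deliver 2→1 → ∅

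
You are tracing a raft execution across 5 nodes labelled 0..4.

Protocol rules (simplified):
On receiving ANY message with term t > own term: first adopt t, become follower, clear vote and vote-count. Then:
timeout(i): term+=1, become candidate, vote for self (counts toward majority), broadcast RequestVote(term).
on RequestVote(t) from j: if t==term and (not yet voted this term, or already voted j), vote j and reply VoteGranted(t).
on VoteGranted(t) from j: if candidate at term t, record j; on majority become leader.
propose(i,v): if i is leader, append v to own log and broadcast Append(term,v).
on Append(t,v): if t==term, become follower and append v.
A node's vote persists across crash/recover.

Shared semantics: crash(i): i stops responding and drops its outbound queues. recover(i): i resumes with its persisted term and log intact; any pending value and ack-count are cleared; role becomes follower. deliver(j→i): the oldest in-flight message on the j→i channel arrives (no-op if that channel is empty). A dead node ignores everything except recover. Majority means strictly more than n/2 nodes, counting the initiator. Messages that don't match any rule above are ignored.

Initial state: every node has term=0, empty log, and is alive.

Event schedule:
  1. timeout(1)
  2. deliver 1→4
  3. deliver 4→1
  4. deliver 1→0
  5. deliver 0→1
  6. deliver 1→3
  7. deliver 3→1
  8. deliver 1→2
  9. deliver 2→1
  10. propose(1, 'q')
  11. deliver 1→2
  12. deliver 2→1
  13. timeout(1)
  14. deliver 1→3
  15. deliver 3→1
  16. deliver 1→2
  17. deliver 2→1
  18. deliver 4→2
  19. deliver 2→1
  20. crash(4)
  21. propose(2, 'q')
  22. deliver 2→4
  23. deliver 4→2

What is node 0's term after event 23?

after 1 — timeout(1): n1:cand/t1/[-]
after 2 — deliver 1→4: n4:foll/t1/[-]
after 3 — deliver 4→1: ·
after 4 — deliver 1→0: n0:foll/t1/[-]
after 5 — deliver 0→1: n1:lead/t1/[-]
after 6 — deliver 1→3: n3:foll/t1/[-]
after 7 — deliver 3→1: ·
after 8 — deliver 1→2: n2:foll/t1/[-]
after 9 — deliver 2→1: ·
after 10 — propose(1,'q'): n1:lead/t1/[q]
after 11 — deliver 1→2: n2:foll/t1/[q]
after 12 — deliver 2→1: ·
after 13 — timeout(1): n1:cand/t2/[q]
after 14 — deliver 1→3: n3:foll/t1/[q]
after 15 — deliver 3→1: ·
after 16 — deliver 1→2: n2:foll/t2/[q]
after 17 — deliver 2→1: ·
after 18 — deliver 4→2: ·
after 19 — deliver 2→1: ·
after 20 — crash(4): n4:✗foll/t1/[-]
after 21 — propose(2,'q'): ·
after 22 — deliver 2→4: ·
after 23 — deliver 4→2: ·

1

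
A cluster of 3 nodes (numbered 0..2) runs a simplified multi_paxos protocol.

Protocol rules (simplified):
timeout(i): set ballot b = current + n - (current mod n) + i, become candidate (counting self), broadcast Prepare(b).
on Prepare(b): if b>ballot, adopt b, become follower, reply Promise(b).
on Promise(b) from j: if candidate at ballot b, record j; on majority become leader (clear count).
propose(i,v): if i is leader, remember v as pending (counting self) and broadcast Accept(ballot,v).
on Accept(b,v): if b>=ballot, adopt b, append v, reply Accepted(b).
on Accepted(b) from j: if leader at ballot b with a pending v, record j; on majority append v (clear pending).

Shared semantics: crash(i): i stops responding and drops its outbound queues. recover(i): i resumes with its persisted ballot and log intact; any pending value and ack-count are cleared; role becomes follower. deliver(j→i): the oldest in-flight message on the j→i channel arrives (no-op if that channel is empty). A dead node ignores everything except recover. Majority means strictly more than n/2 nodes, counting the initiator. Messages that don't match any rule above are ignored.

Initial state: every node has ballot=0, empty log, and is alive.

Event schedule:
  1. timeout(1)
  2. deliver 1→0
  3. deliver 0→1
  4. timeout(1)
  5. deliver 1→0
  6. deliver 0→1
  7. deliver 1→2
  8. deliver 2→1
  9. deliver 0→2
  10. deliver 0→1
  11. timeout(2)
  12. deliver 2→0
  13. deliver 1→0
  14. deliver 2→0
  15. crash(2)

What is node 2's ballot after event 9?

4

after 1 — timeout(1): n1:cand/b4/[-]
after 2 — deliver 1→0: n0:foll/b4/[-]
after 3 — deliver 0→1: n1:lead/b4/[-]
after 4 — timeout(1): n1:cand/b7/[-]
after 5 — deliver 1→0: n0:foll/b7/[-]
after 6 — deliver 0→1: n1:lead/b7/[-]
after 7 — deliver 1→2: n2:foll/b4/[-]
after 8 — deliver 2→1: ·
after 9 — deliver 0→2: ·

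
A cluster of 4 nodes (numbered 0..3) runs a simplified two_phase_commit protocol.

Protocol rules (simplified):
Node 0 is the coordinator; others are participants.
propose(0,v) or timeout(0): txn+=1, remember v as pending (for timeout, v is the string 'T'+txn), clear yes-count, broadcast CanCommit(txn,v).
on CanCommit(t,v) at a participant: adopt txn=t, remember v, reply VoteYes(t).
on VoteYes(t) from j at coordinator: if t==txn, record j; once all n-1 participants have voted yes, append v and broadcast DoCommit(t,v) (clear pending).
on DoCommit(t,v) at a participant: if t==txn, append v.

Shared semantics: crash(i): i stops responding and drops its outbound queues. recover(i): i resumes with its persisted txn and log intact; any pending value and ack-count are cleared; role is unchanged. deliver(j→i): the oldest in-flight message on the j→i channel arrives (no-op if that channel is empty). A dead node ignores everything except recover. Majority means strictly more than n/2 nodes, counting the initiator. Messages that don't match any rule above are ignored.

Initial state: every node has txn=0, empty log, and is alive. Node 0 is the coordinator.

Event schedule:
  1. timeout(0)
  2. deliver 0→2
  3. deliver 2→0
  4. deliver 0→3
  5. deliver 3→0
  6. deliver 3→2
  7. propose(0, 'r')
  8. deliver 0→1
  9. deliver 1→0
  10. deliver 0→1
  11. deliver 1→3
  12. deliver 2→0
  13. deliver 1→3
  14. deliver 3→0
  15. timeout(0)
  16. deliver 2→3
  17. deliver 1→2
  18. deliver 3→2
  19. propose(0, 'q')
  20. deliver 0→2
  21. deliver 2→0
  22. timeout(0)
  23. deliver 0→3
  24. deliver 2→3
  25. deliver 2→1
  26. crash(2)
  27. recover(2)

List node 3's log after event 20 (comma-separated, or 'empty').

empty

step 1 timeout(0): 0={coor,t=1,log=-}
step 2 deliver 0→2: 2={part,t=1,log=-}
step 3 deliver 2→0: —
step 4 deliver 0→3: 3={part,t=1,log=-}
step 5 deliver 3→0: —
step 6 deliver 3→2: —
step 7 propose(0,'r'): 0={coor,t=2,log=-}
step 8 deliver 0→1: 1={part,t=1,log=-}
step 9 deliver 1→0: —
step 10 deliver 0→1: 1={part,t=2,log=-}
step 11 deliver 1→3: —
step 12 deliver 2→0: —
step 13 deliver 1→3: —
step 14 deliver 3→0: —
step 15 timeout(0): 0={coor,t=3,log=-}
step 16 deliver 2→3: —
step 17 deliver 1→2: —
step 18 deliver 3→2: —
step 19 propose(0,'q'): 0={coor,t=4,log=-}
step 20 deliver 0→2: 2={part,t=2,log=-}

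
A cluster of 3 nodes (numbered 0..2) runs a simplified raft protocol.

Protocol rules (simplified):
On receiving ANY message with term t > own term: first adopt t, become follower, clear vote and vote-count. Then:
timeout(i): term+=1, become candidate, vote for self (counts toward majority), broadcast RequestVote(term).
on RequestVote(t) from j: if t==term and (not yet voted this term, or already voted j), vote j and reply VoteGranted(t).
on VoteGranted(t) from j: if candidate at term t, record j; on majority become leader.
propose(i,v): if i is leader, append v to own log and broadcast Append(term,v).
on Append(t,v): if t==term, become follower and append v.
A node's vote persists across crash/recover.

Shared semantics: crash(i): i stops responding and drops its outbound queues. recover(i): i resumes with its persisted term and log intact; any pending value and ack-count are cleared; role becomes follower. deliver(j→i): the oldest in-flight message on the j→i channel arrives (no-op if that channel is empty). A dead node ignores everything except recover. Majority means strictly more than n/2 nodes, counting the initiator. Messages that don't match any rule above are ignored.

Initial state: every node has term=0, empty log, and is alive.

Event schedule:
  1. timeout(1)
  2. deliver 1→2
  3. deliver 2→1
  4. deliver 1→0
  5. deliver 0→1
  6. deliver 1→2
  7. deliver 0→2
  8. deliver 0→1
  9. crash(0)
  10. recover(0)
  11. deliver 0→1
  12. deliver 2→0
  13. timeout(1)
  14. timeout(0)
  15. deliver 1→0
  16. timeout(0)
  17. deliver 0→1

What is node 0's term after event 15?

[1] timeout(1) → N1(cand t1 [-])
[2] deliver 1→2 → N2(foll t1 [-])
[3] deliver 2→1 → N1(lead t1 [-])
[4] deliver 1→0 → N0(foll t1 [-])
[5] deliver 0→1 → ∅
[6] deliver 1→2 → ∅
[7] deliver 0→2 → ∅
[8] deliver 0→1 → ∅
[9] crash(0) → N0(✗foll t1 [-])
[10] recover(0) → N0(foll t1 [-])
[11] deliver 0→1 → ∅
[12] deliver 2→0 → ∅
[13] timeout(1) → N1(cand t2 [-])
[14] timeout(0) → N0(cand t2 [-])
[15] deliver 1→0 → ∅

2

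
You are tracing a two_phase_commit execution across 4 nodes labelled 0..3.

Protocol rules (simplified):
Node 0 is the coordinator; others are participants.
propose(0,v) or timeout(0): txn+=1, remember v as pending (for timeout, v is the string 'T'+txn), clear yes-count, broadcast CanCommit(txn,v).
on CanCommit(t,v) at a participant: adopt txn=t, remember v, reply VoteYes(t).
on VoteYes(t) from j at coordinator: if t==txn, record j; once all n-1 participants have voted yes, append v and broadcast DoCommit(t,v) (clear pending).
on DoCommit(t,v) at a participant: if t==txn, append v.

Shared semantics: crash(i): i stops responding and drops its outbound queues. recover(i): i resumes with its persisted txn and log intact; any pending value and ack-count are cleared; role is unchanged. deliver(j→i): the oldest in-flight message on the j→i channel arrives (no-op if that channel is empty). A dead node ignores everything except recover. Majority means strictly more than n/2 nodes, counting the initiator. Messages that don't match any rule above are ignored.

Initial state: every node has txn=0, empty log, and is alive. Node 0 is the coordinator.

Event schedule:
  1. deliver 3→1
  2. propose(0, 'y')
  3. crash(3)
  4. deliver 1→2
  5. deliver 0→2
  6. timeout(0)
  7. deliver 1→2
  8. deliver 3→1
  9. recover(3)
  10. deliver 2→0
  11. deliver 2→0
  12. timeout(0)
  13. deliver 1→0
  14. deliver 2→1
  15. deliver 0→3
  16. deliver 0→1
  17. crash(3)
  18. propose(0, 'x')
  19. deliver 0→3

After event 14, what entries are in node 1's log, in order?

empty

step 1 deliver 3→1: —
step 2 propose(0,'y'): 0={coor,t=1,log=-}
step 3 crash(3): 3={✗part,t=0,log=-}
step 4 deliver 1→2: —
step 5 deliver 0→2: 2={part,t=1,log=-}
step 6 timeout(0): 0={coor,t=2,log=-}
step 7 deliver 1→2: —
step 8 deliver 3→1: —
step 9 recover(3): 3={part,t=0,log=-}
step 10 deliver 2→0: —
step 11 deliver 2→0: —
step 12 timeout(0): 0={coor,t=3,log=-}
step 13 deliver 1→0: —
step 14 deliver 2→1: —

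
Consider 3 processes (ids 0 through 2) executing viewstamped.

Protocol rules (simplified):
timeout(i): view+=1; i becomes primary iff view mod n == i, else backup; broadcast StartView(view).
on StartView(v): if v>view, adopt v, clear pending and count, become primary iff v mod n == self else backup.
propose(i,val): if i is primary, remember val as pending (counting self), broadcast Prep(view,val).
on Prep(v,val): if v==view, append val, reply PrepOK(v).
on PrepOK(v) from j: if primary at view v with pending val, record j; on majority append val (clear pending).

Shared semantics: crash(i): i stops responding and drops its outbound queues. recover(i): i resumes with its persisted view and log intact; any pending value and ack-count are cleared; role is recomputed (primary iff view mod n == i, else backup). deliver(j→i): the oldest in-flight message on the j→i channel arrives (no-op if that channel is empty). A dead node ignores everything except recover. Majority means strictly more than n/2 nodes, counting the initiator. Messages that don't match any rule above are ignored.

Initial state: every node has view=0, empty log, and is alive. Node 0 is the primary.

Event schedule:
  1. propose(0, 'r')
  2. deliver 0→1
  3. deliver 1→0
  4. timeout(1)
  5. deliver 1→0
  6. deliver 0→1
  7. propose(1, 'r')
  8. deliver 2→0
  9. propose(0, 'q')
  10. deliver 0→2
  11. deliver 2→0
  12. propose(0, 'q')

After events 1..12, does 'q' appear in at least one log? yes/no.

no

1. propose(0,'r'):  nop
2. deliver 0→1:  <1:back v0 r>
3. deliver 1→0:  <0:prim v0 r>
4. timeout(1):  <1:prim v1 r>
5. deliver 1→0:  <0:back v1 r>
6. deliver 0→1:  nop
7. propose(1,'r'):  nop
8. deliver 2→0:  nop
9. propose(0,'q'):  nop
10. deliver 0→2:  <2:back v0 r>
11. deliver 2→0:  nop
12. propose(0,'q'):  nop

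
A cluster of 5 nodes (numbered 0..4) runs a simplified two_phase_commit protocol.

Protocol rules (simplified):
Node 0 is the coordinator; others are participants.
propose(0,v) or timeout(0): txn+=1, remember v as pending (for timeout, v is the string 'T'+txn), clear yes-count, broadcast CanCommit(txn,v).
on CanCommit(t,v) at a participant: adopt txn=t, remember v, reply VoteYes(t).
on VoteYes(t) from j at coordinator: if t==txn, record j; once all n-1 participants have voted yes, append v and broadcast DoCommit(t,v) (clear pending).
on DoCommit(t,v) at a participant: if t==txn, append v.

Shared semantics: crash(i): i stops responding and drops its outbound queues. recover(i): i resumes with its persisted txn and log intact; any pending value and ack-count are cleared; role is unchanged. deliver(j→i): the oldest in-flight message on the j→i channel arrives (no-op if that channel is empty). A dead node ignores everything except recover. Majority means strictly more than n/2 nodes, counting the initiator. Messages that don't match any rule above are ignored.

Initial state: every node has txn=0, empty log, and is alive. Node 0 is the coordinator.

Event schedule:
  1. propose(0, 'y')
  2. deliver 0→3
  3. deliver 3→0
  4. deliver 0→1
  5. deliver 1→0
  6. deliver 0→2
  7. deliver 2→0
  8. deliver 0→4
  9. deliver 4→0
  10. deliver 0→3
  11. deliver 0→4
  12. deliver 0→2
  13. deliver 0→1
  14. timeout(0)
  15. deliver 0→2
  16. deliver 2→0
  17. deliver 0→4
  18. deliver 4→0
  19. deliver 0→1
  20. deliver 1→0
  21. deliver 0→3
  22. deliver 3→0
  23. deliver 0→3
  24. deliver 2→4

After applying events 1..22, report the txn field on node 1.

2

1. propose(0,'y'):  <0:coor t1 ->
2. deliver 0→3:  <3:part t1 ->
3. deliver 3→0:  nop
4. deliver 0→1:  <1:part t1 ->
5. deliver 1→0:  nop
6. deliver 0→2:  <2:part t1 ->
7. deliver 2→0:  nop
8. deliver 0→4:  <4:part t1 ->
9. deliver 4→0:  <0:coor t1 y>
10. deliver 0→3:  <3:part t1 y>
11. deliver 0→4:  <4:part t1 y>
12. deliver 0→2:  <2:part t1 y>
13. deliver 0→1:  <1:part t1 y>
14. timeout(0):  <0:coor t2 y>
15. deliver 0→2:  <2:part t2 y>
16. deliver 2→0:  nop
17. deliver 0→4:  <4:part t2 y>
18. deliver 4→0:  nop
19. deliver 0→1:  <1:part t2 y>
20. deliver 1→0:  nop
21. deliver 0→3:  <3:part t2 y>
22. deliver 3→0:  <0:coor t2 y,T2>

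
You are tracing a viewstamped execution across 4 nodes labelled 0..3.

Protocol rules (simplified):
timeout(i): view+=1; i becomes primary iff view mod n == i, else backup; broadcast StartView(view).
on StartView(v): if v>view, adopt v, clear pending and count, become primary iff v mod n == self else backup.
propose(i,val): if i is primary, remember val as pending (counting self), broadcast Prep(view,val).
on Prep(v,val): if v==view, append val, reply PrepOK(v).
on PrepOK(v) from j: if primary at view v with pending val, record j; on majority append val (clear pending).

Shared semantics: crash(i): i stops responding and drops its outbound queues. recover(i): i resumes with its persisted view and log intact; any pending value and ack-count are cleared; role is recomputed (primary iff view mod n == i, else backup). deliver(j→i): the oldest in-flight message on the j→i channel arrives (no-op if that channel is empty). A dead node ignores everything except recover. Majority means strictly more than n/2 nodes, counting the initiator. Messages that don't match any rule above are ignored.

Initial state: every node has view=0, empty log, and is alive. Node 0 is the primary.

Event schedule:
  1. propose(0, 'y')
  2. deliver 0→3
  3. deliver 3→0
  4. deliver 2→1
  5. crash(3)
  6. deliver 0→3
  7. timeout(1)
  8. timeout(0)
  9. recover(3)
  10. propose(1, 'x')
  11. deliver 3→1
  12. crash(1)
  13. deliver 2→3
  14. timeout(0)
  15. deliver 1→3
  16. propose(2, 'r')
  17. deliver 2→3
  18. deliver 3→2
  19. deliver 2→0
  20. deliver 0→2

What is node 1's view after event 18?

[1] propose(0,'y') → ∅
[2] deliver 0→3 → N3(back v0 [y])
[3] deliver 3→0 → ∅
[4] deliver 2→1 → ∅
[5] crash(3) → N3(✗back v0 [y])
[6] deliver 0→3 → ∅
[7] timeout(1) → N1(prim v1 [-])
[8] timeout(0) → N0(back v1 [-])
[9] recover(3) → N3(back v0 [y])
[10] propose(1,'x') → ∅
[11] deliver 3→1 → ∅
[12] crash(1) → N1(✗prim v1 [-])
[13] deliver 2→3 → ∅
[14] timeout(0) → N0(back v2 [-])
[15] deliver 1→3 → ∅
[16] propose(2,'r') → ∅
[17] deliver 2→3 → ∅
[18] deliver 3→2 → ∅

1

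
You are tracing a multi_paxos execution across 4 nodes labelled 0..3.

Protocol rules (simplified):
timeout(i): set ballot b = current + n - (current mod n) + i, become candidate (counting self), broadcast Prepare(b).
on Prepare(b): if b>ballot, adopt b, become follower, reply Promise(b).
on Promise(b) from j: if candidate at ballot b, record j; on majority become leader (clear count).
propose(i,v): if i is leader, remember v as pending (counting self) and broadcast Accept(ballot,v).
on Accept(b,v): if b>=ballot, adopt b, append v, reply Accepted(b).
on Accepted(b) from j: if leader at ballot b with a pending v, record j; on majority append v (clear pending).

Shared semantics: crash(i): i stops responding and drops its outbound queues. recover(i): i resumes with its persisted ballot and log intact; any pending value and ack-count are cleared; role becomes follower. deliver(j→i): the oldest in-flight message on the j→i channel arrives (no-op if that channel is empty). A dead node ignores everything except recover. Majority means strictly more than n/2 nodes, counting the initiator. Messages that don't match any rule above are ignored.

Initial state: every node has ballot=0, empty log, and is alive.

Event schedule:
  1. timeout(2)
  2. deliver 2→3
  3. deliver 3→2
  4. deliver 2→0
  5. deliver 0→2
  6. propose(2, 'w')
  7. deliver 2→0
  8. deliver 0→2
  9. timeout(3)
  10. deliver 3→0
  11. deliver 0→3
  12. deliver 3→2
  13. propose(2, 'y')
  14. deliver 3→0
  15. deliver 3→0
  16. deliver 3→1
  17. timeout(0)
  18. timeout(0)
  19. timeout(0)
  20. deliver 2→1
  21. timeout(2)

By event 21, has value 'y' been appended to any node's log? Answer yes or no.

no

[1] timeout(2) → N2(cand b6 [-])
[2] deliver 2→3 → N3(foll b6 [-])
[3] deliver 3→2 → ∅
[4] deliver 2→0 → N0(foll b6 [-])
[5] deliver 0→2 → N2(lead b6 [-])
[6] propose(2,'w') → ∅
[7] deliver 2→0 → N0(foll b6 [w])
[8] deliver 0→2 → ∅
[9] timeout(3) → N3(cand b11 [-])
[10] deliver 3→0 → N0(foll b11 [w])
[11] deliver 0→3 → ∅
[12] deliver 3→2 → N2(foll b11 [-])
[13] propose(2,'y') → ∅
[14] deliver 3→0 → ∅
[15] deliver 3→0 → ∅
[16] deliver 3→1 → N1(foll b11 [-])
[17] timeout(0) → N0(cand b12 [w])
[18] timeout(0) → N0(cand b16 [w])
[19] timeout(0) → N0(cand b20 [w])
[20] deliver 2→1 → ∅
[21] timeout(2) → N2(cand b14 [-])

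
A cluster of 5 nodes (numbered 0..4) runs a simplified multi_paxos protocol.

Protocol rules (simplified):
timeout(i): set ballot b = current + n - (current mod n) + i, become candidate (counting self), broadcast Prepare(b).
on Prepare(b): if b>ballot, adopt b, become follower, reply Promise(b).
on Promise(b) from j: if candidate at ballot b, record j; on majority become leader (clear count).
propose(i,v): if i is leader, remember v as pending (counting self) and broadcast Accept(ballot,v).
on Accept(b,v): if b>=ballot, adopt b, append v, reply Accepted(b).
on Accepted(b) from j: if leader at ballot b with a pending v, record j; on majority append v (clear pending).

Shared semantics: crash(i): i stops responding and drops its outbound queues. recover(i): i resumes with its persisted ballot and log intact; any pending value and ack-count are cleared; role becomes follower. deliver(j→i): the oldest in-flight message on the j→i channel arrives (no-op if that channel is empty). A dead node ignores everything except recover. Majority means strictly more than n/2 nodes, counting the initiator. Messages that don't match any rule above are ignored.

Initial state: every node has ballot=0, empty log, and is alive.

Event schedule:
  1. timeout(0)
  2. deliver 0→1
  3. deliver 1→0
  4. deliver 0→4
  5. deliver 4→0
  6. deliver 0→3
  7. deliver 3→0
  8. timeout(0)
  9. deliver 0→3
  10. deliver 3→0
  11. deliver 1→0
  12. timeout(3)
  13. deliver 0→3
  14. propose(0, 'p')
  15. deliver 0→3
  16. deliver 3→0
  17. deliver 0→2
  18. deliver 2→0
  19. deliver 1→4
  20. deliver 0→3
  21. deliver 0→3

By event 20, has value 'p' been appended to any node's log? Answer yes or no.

no

after 1 — timeout(0): n0:cand/b5/[-]
after 2 — deliver 0→1: n1:foll/b5/[-]
after 3 — deliver 1→0: ·
after 4 — deliver 0→4: n4:foll/b5/[-]
after 5 — deliver 4→0: n0:lead/b5/[-]
after 6 — deliver 0→3: n3:foll/b5/[-]
after 7 — deliver 3→0: ·
after 8 — timeout(0): n0:cand/b10/[-]
after 9 — deliver 0→3: n3:foll/b10/[-]
after 10 — deliver 3→0: ·
after 11 — deliver 1→0: ·
after 12 — timeout(3): n3:cand/b18/[-]
after 13 — deliver 0→3: ·
after 14 — propose(0,'p'): ·
after 15 — deliver 0→3: ·
after 16 — deliver 3→0: n0:foll/b18/[-]
after 17 — deliver 0→2: n2:foll/b5/[-]
after 18 — deliver 2→0: ·
after 19 — deliver 1→4: ·
after 20 — deliver 0→3: ·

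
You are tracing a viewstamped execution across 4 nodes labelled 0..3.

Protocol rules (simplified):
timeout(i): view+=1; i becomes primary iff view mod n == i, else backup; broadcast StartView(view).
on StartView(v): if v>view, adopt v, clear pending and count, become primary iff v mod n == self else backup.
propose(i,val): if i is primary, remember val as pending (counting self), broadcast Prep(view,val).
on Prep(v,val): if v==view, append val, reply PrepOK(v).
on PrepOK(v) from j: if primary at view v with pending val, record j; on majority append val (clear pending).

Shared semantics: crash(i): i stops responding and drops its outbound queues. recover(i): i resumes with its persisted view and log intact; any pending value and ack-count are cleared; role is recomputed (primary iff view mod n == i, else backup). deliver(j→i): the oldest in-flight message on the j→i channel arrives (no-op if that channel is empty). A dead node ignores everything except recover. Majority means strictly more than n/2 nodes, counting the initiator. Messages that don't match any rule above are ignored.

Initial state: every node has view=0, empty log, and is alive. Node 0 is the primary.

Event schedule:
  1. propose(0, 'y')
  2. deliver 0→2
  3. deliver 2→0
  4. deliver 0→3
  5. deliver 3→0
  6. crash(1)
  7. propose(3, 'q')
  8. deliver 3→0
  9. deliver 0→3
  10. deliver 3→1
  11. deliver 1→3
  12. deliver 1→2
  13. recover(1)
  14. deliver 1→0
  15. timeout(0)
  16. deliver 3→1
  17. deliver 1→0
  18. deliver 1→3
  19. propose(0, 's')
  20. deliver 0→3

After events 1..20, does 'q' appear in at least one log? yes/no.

e1 propose(0,'y'): ·
e2 deliver 0→2: 2[back,v=0,y]
e3 deliver 2→0: ·
e4 deliver 0→3: 3[back,v=0,y]
e5 deliver 3→0: 0[prim,v=0,y]
e6 crash(1): 1[✗back,v=0,-]
e7 propose(3,'q'): ·
e8 deliver 3→0: ·
e9 deliver 0→3: ·
e10 deliver 3→1: ·
e11 deliver 1→3: ·
e12 deliver 1→2: ·
e13 recover(1): 1[back,v=0,-]
e14 deliver 1→0: ·
e15 timeout(0): 0[back,v=1,y]
e16 deliver 3→1: ·
e17 deliver 1→0: ·
e18 deliver 1→3: ·
e19 propose(0,'s'): ·
e20 deliver 0→3: 3[back,v=1,y]

no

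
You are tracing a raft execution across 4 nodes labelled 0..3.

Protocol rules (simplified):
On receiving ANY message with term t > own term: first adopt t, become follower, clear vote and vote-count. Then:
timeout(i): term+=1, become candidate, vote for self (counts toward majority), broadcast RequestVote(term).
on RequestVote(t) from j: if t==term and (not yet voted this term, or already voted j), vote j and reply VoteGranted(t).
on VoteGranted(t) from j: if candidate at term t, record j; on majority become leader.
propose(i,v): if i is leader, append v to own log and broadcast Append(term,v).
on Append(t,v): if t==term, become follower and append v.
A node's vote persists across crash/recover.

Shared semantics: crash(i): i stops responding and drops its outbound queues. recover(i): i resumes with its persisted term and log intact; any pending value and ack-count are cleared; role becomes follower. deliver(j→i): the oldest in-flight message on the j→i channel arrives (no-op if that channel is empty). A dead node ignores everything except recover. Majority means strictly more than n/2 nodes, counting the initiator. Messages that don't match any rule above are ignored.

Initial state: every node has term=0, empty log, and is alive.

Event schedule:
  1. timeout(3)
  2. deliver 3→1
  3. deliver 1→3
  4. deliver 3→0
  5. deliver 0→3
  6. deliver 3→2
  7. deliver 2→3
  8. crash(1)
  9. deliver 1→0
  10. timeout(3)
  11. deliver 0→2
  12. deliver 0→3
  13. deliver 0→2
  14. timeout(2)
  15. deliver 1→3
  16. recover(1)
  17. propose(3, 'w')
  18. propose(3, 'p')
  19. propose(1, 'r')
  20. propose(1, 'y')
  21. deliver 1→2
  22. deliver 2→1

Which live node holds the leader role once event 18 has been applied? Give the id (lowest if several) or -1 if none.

[1] timeout(3) → N3(cand t1 [-])
[2] deliver 3→1 → N1(foll t1 [-])
[3] deliver 1→3 → ∅
[4] deliver 3→0 → N0(foll t1 [-])
[5] deliver 0→3 → N3(lead t1 [-])
[6] deliver 3→2 → N2(foll t1 [-])
[7] deliver 2→3 → ∅
[8] crash(1) → N1(✗foll t1 [-])
[9] deliver 1→0 → ∅
[10] timeout(3) → N3(cand t2 [-])
[11] deliver 0→2 → ∅
[12] deliver 0→3 → ∅
[13] deliver 0→2 → ∅
[14] timeout(2) → N2(cand t2 [-])
[15] deliver 1→3 → ∅
[16] recover(1) → N1(foll t1 [-])
[17] propose(3,'w') → ∅
[18] propose(3,'p') → ∅

-1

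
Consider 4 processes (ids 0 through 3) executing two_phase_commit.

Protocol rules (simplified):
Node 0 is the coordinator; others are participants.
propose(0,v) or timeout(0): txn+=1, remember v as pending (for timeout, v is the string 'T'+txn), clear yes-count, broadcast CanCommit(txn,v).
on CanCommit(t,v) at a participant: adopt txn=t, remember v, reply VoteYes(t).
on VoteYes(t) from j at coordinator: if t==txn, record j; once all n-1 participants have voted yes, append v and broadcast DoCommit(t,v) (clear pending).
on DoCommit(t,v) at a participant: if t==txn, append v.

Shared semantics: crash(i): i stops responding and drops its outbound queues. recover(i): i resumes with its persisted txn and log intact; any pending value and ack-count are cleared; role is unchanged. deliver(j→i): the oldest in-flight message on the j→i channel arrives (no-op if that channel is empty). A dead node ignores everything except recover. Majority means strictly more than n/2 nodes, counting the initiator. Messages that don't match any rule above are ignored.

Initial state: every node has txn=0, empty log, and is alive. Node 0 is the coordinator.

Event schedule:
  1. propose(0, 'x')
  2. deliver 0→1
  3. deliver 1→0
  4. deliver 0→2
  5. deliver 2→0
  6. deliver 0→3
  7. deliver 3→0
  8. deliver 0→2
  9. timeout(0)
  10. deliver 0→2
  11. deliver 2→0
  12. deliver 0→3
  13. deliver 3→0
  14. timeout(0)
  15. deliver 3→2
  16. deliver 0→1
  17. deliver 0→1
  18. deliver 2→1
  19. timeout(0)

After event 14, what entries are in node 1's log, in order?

empty

1. propose(0,'x'):  <0:coor t1 ->
2. deliver 0→1:  <1:part t1 ->
3. deliver 1→0:  nop
4. deliver 0→2:  <2:part t1 ->
5. deliver 2→0:  nop
6. deliver 0→3:  <3:part t1 ->
7. deliver 3→0:  <0:coor t1 x>
8. deliver 0→2:  <2:part t1 x>
9. timeout(0):  <0:coor t2 x>
10. deliver 0→2:  <2:part t2 x>
11. deliver 2→0:  nop
12. deliver 0→3:  <3:part t1 x>
13. deliver 3→0:  nop
14. timeout(0):  <0:coor t3 x>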